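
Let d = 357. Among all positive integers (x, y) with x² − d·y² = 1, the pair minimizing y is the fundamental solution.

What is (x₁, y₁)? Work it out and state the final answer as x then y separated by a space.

3401 180

√357 = [18; 1,8,2,8,1,36, …], period ℓ=6 (even) → k=5
k=0  a_k=18  p_k/q_k = 18/1
k=1  a_k=1  p_k/q_k = 19/1
…
k=3  a_k=2  p_k/q_k = 359/19
k=4  a_k=8  p_k/q_k = 3042/161
k=5  a_k=1  p_k/q_k = 3401/180
→ (3401, 180).  Check: 3401²=11566801, 357·180²=11566800, difference 1.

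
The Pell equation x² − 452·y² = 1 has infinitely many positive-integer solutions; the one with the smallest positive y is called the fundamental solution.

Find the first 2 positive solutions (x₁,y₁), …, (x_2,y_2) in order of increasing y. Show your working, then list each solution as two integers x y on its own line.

1204353 56648
2900932297217 136448377488

[21; 3,1,5,3,10,3,5,1,3,42] for √452; ℓ=10 ⇒ convergent index 9
k=0  a_k=21  p_k/q_k = 21/1
k=1  a_k=3  p_k/q_k = 64/3
k=2  a_k=1  p_k/q_k = 85/4
k=3  a_k=5  p_k/q_k = 489/23
k=4  a_k=3  p_k/q_k = 1552/73
…
k=7  a_k=5  p_k/q_k = 263904/12413
k=8  a_k=1  p_k/q_k = 313483/14745
k=9  a_k=3  p_k/q_k = 1204353/56648
(x₁, y₁) = (1204353, 56648);  1204353² − 452·56648² = 1 ✓
k=2:  x_2 = 1204353·1204353+452·56648·56648 = 2900932297217,  y_2 = 1204353·56648+56648·1204353 = 136448377488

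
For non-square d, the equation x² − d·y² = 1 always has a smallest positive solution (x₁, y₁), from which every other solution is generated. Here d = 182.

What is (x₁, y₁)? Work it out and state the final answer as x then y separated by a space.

27 2

[13; 2,26] for √182; ℓ=2 ⇒ convergent index 1
step 0: (13, 1)  from 13·(1,0) + (0,1)
step 1: (27, 2)  from 2·(13,1) + (1,0)
→ (27, 2).  Check: 27²=729, 182·2²=728, difference 1.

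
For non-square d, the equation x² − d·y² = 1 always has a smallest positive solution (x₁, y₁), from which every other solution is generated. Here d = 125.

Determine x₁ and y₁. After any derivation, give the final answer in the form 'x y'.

[11; 5,1,1,5,22] for √125; ℓ=5 ⇒ convergent index 9
step 0: (11, 1)  from 11·(1,0) + (0,1)
step 1: (56, 5)  from 5·(11,1) + (1,0)
step 2: (67, 6)  from 1·(56,5) + (11,1)
step 3: (123, 11)  from 1·(67,6) + (56,5)
step 4: (682, 61)  from 5·(123,11) + (67,6)
…
step 7: (91444, 8179)  from 1·(76317,6826) + (15127,1353)
step 8: (167761, 15005)  from 1·(91444,8179) + (76317,6826)
step 9: (930249, 83204)  from 5·(167761,15005) + (91444,8179)
fundamental: x₁=930249, y₁=83204  (since 865363202001 − 125·6922905616 = 1)

930249 83204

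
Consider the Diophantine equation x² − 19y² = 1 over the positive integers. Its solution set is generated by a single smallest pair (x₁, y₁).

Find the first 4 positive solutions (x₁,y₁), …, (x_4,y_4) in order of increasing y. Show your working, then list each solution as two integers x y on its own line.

d=19: √d = [4; 2,1,3,1,2,8] (ℓ=6, even), read p_5/q_5
i=0: a=4 ⇒ p=4, q=1
i=1: a=2 ⇒ p=9, q=2
…
i=3: a=3 ⇒ p=48, q=11
i=4: a=1 ⇒ p=61, q=14
i=5: a=2 ⇒ p=170, q=39
(x₁, y₁) = (170, 39);  170² − 19·39² = 1 ✓
(x_2, y_2) = (170·170 + 19·39·39, 170·39 + 39·170) = (57799, 13260)
(x_3, y_3) = (170·57799 + 19·39·13260, 170·13260 + 39·57799) = (19651490, 4508361)
(x_4, y_4) = (170·19651490 + 19·39·4508361, 170·4508361 + 39·19651490) = (6681448801, 1532829480)

170 39
57799 13260
19651490 4508361
6681448801 1532829480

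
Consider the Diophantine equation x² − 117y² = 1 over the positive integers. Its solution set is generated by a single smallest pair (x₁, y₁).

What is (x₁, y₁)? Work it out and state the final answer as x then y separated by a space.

649 60

[10; 1,4,2,4,1,20] for √117; ℓ=6 ⇒ convergent index 5
i=0: a=10 ⇒ p=10, q=1
i=1: a=1 ⇒ p=11, q=1
i=2: a=4 ⇒ p=54, q=5
…
i=4: a=4 ⇒ p=530, q=49
i=5: a=1 ⇒ p=649, q=60
(x₁, y₁) = (649, 60);  649² − 117·60² = 1 ✓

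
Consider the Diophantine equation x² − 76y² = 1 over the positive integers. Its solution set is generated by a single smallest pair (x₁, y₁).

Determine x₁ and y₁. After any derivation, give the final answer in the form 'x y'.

d=76: √d = [8; 1,2,1,1,5,4,5,1,1,2,1,16] (ℓ=12, even), read p_11/q_11
step 0: (8, 1)  from 8·(1,0) + (0,1)
step 1: (9, 1)  from 1·(8,1) + (1,0)
step 2: (26, 3)  from 2·(9,1) + (8,1)
…
step 5: (340, 39)  from 5·(61,7) + (35,4)
step 6: (1421, 163)  from 4·(340,39) + (61,7)
step 7: (7445, 854)  from 5·(1421,163) + (340,39)
…
step 10: (41488, 4759)  from 2·(16311,1871) + (8866,1017)
step 11: (57799, 6630)  from 1·(41488,4759) + (16311,1871)
→ (57799, 6630).  Check: 57799²=3340724401, 76·6630²=3340724400, difference 1.

57799 6630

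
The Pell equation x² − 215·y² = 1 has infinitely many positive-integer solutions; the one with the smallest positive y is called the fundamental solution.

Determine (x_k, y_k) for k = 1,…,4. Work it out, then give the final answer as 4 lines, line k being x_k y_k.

d=215: √d = [14; 1,1,1,28] (ℓ=4, even), read p_3/q_3
k=0  a_k=14  p_k/q_k = 14/1
k=1  a_k=1  p_k/q_k = 15/1
k=2  a_k=1  p_k/q_k = 29/2
k=3  a_k=1  p_k/q_k = 44/3
fundamental: x₁=44, y₁=3  (since 1936 − 215·9 = 1)
(44+3√215)^2 = 3871 + 264√215
(44+3√215)^3 = 340604 + 23229√215
(44+3√215)^4 = 29969281 + 2043888√215

44 3
3871 264
340604 23229
29969281 2043888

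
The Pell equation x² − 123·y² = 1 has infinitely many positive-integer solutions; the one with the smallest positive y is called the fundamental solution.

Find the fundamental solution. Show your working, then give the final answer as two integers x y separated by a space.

122 11

d=123: √d = [11; 11,22] (ℓ=2, even), read p_1/q_1
a_0=11:  p_0=11·1+0=11,  q_0=11·0+1=1
a_1=11:  p_1=11·11+1=122,  q_1=11·1+0=11
(x₁, y₁) = (122, 11);  122² − 123·11² = 1 ✓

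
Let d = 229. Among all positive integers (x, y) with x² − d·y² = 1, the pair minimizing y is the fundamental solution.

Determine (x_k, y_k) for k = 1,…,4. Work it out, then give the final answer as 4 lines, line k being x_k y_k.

5848201 386460
68402909872801 4520191516920
800067931842043513801 52869977098885735380
9357916158133073035999171201 618388505879356792878585840

√229 = [15; 7,1,1,7,30, …], period ℓ=5 (odd) → k=9
step 0: (15, 1)  from 15·(1,0) + (0,1)
step 1: (106, 7)  from 7·(15,1) + (1,0)
step 2: (121, 8)  from 1·(106,7) + (15,1)
step 3: (227, 15)  from 1·(121,8) + (106,7)
step 4: (1710, 113)  from 7·(227,15) + (121,8)
step 5: (51527, 3405)  from 30·(1710,113) + (227,15)
step 6: (362399, 23948)  from 7·(51527,3405) + (1710,113)
…
step 8: (776325, 51301)  from 1·(413926,27353) + (362399,23948)
step 9: (5848201, 386460)  from 7·(776325,51301) + (413926,27353)
fundamental: x₁=5848201, y₁=386460  (since 34201454936401 − 229·149351331600 = 1)
k=2:  x_2 = 5848201·5848201+229·386460·386460 = 68402909872801,  y_2 = 5848201·386460+386460·5848201 = 4520191516920
k=3:  x_3 = 5848201·68402909872801+229·386460·4520191516920 = 800067931842043513801,  y_3 = 5848201·4520191516920+386460·68402909872801 = 52869977098885735380
k=4:  x_4 = 5848201·800067931842043513801+229·386460·52869977098885735380 = 9357916158133073035999171201,  y_4 = 5848201·52869977098885735380+386460·800067931842043513801 = 618388505879356792878585840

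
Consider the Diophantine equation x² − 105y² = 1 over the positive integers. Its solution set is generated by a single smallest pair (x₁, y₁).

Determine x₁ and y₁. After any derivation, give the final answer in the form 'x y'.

41 4

√105 → a₀=10, period (4,20); ℓ=2 even so k=1
step 0: (10, 1)  from 10·(1,0) + (0,1)
step 1: (41, 4)  from 4·(10,1) + (1,0)
(x₁, y₁) = (41, 4);  41² − 105·4² = 1 ✓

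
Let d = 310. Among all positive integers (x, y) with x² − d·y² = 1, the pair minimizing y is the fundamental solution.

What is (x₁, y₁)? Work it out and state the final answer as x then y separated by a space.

√310 → a₀=17, period (1,1,1,1,5,…,1,1,34); ℓ=16 even so k=15
a_0=17:  p_0=17·1+0=17,  q_0=17·0+1=1
…
a_3=1:  p_3=1·35+18=53,  q_3=1·2+1=3
…
a_5=5:  p_5=5·88+53=493,  q_5=5·5+3=28
…
a_7=1:  p_7=1·1567+493=2060,  q_7=1·89+28=117
…
a_9=1:  p_9=1·5687+2060=7747,  q_9=1·323+117=440
a_10=3:  p_10=3·7747+5687=28928,  q_10=3·440+323=1643
…
a_12=1:  p_12=1·152387+28928=181315,  q_12=1·8655+1643=10298
…
a_14=1:  p_14=1·333702+181315=515017,  q_14=1·18953+10298=29251
a_15=1:  p_15=1·515017+333702=848719,  q_15=1·29251+18953=48204
→ (848719, 48204).  Check: 848719²=720323940961, 310·48204²=720323940960, difference 1.

848719 48204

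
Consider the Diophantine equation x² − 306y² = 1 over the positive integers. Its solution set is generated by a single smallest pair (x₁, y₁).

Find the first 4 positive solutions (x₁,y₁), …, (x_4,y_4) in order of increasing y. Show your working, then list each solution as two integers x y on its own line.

35 2
2449 140
171395 9798
11995201 685720

[17; 2,34] for √306; ℓ=2 ⇒ convergent index 1
k=0  a_k=17  p_k/q_k = 17/1
k=1  a_k=2  p_k/q_k = 35/2
fundamental: x₁=35, y₁=2  (since 1225 − 306·4 = 1)
n=2: (35,2)∘(35,2) = (35·35+306·2·2, 35·2+2·35) = (2449,140)
n=3: (2449,140)∘(35,2) = (35·2449+306·2·140, 35·140+2·2449) = (171395,9798)
n=4: (171395,9798)∘(35,2) = (35·171395+306·2·9798, 35·9798+2·171395) = (11995201,685720)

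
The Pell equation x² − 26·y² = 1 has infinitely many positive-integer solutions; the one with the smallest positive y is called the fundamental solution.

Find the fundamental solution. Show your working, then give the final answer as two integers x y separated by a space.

51 10

√26 → a₀=5, period (10); ℓ=1 odd so k=1
a_0=5:  p_0=5·1+0=5,  q_0=5·0+1=1
a_1=10:  p_1=10·5+1=51,  q_1=10·1+0=10
fundamental: x₁=51, y₁=10  (since 2601 − 26·100 = 1)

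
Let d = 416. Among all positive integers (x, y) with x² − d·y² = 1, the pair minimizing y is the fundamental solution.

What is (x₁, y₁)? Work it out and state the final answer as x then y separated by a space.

5201 255

√416 → a₀=20, period (2,1,1,9,1,1,2,40); ℓ=8 even so k=7
i=0: a=20 ⇒ p=20, q=1
i=1: a=2 ⇒ p=41, q=2
i=2: a=1 ⇒ p=61, q=3
…
i=5: a=1 ⇒ p=1081, q=53
i=6: a=1 ⇒ p=2060, q=101
i=7: a=2 ⇒ p=5201, q=255
fundamental: x₁=5201, y₁=255  (since 27050401 − 416·65025 = 1)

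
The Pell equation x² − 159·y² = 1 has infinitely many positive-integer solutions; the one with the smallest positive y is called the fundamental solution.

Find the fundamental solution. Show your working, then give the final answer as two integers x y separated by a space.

1324 105

√159 → a₀=12, period (1,1,1,1,3,1,1,1,1,24); ℓ=10 even so k=9
k=0  a_k=12  p_k/q_k = 12/1
…
k=2  a_k=1  p_k/q_k = 25/2
…
k=5  a_k=3  p_k/q_k = 227/18
k=6  a_k=1  p_k/q_k = 290/23
…
k=8  a_k=1  p_k/q_k = 807/64
k=9  a_k=1  p_k/q_k = 1324/105
fundamental: x₁=1324, y₁=105  (since 1752976 − 159·11025 = 1)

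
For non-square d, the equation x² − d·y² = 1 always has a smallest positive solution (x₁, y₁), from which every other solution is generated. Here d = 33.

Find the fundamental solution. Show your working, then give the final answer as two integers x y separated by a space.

√33 → a₀=5, period (1,2,1,10); ℓ=4 even so k=3
step 0: (5, 1)  from 5·(1,0) + (0,1)
step 1: (6, 1)  from 1·(5,1) + (1,0)
step 2: (17, 3)  from 2·(6,1) + (5,1)
step 3: (23, 4)  from 1·(17,3) + (6,1)
fundamental: x₁=23, y₁=4  (since 529 − 33·16 = 1)

23 4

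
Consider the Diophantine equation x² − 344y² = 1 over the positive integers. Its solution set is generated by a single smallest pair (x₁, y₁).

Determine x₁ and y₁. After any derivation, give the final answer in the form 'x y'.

10405 561

√344 = [18; 1,1,4,1,3,1,4,1,1,36, …], period ℓ=10 (even) → k=9
i=0: a=18 ⇒ p=18, q=1
…
i=2: a=1 ⇒ p=37, q=2
i=3: a=4 ⇒ p=167, q=9
i=4: a=1 ⇒ p=204, q=11
i=5: a=3 ⇒ p=779, q=42
i=6: a=1 ⇒ p=983, q=53
…
i=8: a=1 ⇒ p=5694, q=307
i=9: a=1 ⇒ p=10405, q=561
(x₁, y₁) = (10405, 561);  10405² − 344·561² = 1 ✓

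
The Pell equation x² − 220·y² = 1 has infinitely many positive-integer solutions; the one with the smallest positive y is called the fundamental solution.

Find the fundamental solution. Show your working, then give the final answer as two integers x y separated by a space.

d=220: √d = [14; 1,4,1,28] (ℓ=4, even), read p_3/q_3
step 0: (14, 1)  from 14·(1,0) + (0,1)
step 1: (15, 1)  from 1·(14,1) + (1,0)
step 2: (74, 5)  from 4·(15,1) + (14,1)
step 3: (89, 6)  from 1·(74,5) + (15,1)
(x₁, y₁) = (89, 6);  89² − 220·6² = 1 ✓

89 6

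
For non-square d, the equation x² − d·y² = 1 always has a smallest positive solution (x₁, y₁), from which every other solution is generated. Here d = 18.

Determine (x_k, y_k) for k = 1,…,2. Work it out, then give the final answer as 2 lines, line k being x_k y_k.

17 4
577 136

d=18: √d = [4; 4,8] (ℓ=2, even), read p_1/q_1
k=0  a_k=4  p_k/q_k = 4/1
k=1  a_k=4  p_k/q_k = 17/4
fundamental: x₁=17, y₁=4  (since 289 − 18·16 = 1)
n=2: (17,4)∘(17,4) = (17·17+18·4·4, 17·4+4·17) = (577,136)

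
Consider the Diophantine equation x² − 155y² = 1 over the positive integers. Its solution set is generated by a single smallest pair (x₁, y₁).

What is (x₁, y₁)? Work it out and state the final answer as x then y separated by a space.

249 20

d=155: √d = [12; 2,4,2,24] (ℓ=4, even), read p_3/q_3
i=0: a=12 ⇒ p=12, q=1
…
i=2: a=4 ⇒ p=112, q=9
i=3: a=2 ⇒ p=249, q=20
→ (249, 20).  Check: 249²=62001, 155·20²=62000, difference 1.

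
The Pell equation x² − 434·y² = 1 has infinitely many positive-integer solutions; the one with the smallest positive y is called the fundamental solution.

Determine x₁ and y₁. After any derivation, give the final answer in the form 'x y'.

[20; 1,4,1,40] for √434; ℓ=4 ⇒ convergent index 3
a_0=20:  p_0=20·1+0=20,  q_0=20·0+1=1
a_1=1:  p_1=1·20+1=21,  q_1=1·1+0=1
a_2=4:  p_2=4·21+20=104,  q_2=4·1+1=5
a_3=1:  p_3=1·104+21=125,  q_3=1·5+1=6
(x₁, y₁) = (125, 6);  125² − 434·6² = 1 ✓

125 6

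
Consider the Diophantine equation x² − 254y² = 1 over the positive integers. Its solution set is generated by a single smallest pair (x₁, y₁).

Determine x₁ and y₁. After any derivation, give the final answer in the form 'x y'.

255 16

d=254: √d = [15; 1,14,1,30] (ℓ=4, even), read p_3/q_3
k=0  a_k=15  p_k/q_k = 15/1
…
k=2  a_k=14  p_k/q_k = 239/15
k=3  a_k=1  p_k/q_k = 255/16
fundamental: x₁=255, y₁=16  (since 65025 − 254·256 = 1)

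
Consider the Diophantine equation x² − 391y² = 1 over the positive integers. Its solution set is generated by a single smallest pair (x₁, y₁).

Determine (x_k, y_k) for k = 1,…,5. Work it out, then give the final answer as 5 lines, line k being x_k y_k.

d=391: √d = [19; 1,3,2,2,1,…,3,1,38] (ℓ=16, even), read p_15/q_15
step 0: (19, 1)  from 19·(1,0) + (0,1)
…
step 2: (79, 4)  from 3·(20,1) + (19,1)
…
step 10: (160266, 8105)  from 1·(107747,5449) + (52519,2656)
…
step 12: (696292, 35213)  from 2·(268013,13554) + (160266,8105)
step 13: (1660597, 83980)  from 2·(696292,35213) + (268013,13554)
step 14: (5678083, 287153)  from 3·(1660597,83980) + (696292,35213)
step 15: (7338680, 371133)  from 1·(5678083,287153) + (1660597,83980)
fundamental: x₁=7338680, y₁=371133  (since 53856224142400 − 391·137739703689 = 1)
(7338680+371133√391)^2 = 107712448284799 + 5447252648880√391
(7338680+371133√391)^3 = 1580934379957370111960 + 79951288138564985667√391
(7338680+371133√391)^4 = 23203943031010998074028940801 + 1173473838473442730776750240√391
(7338680+371133√391)^5 = 340572625285638001757449457184853400 + 17223497977856489447705304337580733√391

7338680 371133
107712448284799 5447252648880
1580934379957370111960 79951288138564985667
23203943031010998074028940801 1173473838473442730776750240
340572625285638001757449457184853400 17223497977856489447705304337580733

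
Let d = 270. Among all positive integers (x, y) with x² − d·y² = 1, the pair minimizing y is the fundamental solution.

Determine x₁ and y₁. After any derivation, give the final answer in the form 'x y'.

5291 322

√270 = [16; 2,3,6,3,2,32, …], period ℓ=6 (even) → k=5
a_0=16:  p_0=16·1+0=16,  q_0=16·0+1=1
…
a_4=3:  p_4=3·723+115=2284,  q_4=3·44+7=139
a_5=2:  p_5=2·2284+723=5291,  q_5=2·139+44=322
(x₁, y₁) = (5291, 322);  5291² − 270·322² = 1 ✓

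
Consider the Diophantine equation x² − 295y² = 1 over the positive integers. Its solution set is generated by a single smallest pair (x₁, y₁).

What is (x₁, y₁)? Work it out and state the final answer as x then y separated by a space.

2024999 117900

[17; 5,1,2,3,2,6,2,3,2,1,5,34] for √295; ℓ=12 ⇒ convergent index 11
k=0  a_k=17  p_k/q_k = 17/1
k=1  a_k=5  p_k/q_k = 86/5
k=2  a_k=1  p_k/q_k = 103/6
k=3  a_k=2  p_k/q_k = 292/17
k=4  a_k=3  p_k/q_k = 979/57
k=5  a_k=2  p_k/q_k = 2250/131
k=6  a_k=6  p_k/q_k = 14479/843
k=7  a_k=2  p_k/q_k = 31208/1817
k=8  a_k=3  p_k/q_k = 108103/6294
…
k=10  a_k=1  p_k/q_k = 355517/20699
k=11  a_k=5  p_k/q_k = 2024999/117900
(x₁, y₁) = (2024999, 117900);  2024999² − 295·117900² = 1 ✓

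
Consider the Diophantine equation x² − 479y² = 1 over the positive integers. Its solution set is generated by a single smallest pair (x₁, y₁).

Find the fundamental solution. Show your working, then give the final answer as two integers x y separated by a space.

2989440 136591

√479 = [21; 1,7,1,3,2,21,2,3,1,7,1,42, …], period ℓ=12 (even) → k=11
step 0: (21, 1)  from 21·(1,0) + (0,1)
…
step 2: (175, 8)  from 7·(22,1) + (21,1)
…
step 4: (766, 35)  from 3·(197,9) + (175,8)
step 5: (1729, 79)  from 2·(766,35) + (197,9)
…
step 9: (340591, 15562)  from 1·(264712,12095) + (75879,3467)
step 10: (2648849, 121029)  from 7·(340591,15562) + (264712,12095)
step 11: (2989440, 136591)  from 1·(2648849,121029) + (340591,15562)
(x₁, y₁) = (2989440, 136591);  2989440² − 479·136591² = 1 ✓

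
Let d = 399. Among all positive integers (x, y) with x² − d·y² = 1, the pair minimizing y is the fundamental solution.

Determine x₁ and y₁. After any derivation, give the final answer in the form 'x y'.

20 1

d=399: √d = [19; 1,38] (ℓ=2, even), read p_1/q_1
a_0=19:  p_0=19·1+0=19,  q_0=19·0+1=1
a_1=1:  p_1=1·19+1=20,  q_1=1·1+0=1
(x₁, y₁) = (20, 1);  20² − 399·1² = 1 ✓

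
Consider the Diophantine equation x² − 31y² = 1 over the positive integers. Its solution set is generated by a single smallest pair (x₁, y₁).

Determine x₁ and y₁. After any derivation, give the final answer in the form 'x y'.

1520 273

√31 → a₀=5, period (1,1,3,5,3,1,1,10); ℓ=8 even so k=7
step 0: (5, 1)  from 5·(1,0) + (0,1)
…
step 6: (863, 155)  from 1·(657,118) + (206,37)
step 7: (1520, 273)  from 1·(863,155) + (657,118)
(x₁, y₁) = (1520, 273);  1520² − 31·273² = 1 ✓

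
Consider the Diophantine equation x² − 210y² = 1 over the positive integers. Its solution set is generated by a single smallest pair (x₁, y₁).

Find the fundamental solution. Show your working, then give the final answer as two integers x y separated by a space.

29 2

√210 = [14; 2,28, …], period ℓ=2 (even) → k=1
a_0=14:  p_0=14·1+0=14,  q_0=14·0+1=1
a_1=2:  p_1=2·14+1=29,  q_1=2·1+0=2
→ (29, 2).  Check: 29²=841, 210·2²=840, difference 1.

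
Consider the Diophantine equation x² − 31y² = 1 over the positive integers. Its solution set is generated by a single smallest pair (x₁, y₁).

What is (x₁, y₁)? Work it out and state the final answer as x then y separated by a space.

d=31: √d = [5; 1,1,3,5,3,1,1,10] (ℓ=8, even), read p_7/q_7
k=0  a_k=5  p_k/q_k = 5/1
k=1  a_k=1  p_k/q_k = 6/1
…
k=4  a_k=5  p_k/q_k = 206/37
k=5  a_k=3  p_k/q_k = 657/118
k=6  a_k=1  p_k/q_k = 863/155
k=7  a_k=1  p_k/q_k = 1520/273
fundamental: x₁=1520, y₁=273  (since 2310400 − 31·74529 = 1)

1520 273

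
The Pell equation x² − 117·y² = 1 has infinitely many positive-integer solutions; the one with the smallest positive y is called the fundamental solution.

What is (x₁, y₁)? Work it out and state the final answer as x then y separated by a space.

649 60

d=117: √d = [10; 1,4,2,4,1,20] (ℓ=6, even), read p_5/q_5
a_0=10:  p_0=10·1+0=10,  q_0=10·0+1=1
a_1=1:  p_1=1·10+1=11,  q_1=1·1+0=1
a_2=4:  p_2=4·11+10=54,  q_2=4·1+1=5
a_3=2:  p_3=2·54+11=119,  q_3=2·5+1=11
a_4=4:  p_4=4·119+54=530,  q_4=4·11+5=49
a_5=1:  p_5=1·530+119=649,  q_5=1·49+11=60
fundamental: x₁=649, y₁=60  (since 421201 − 117·3600 = 1)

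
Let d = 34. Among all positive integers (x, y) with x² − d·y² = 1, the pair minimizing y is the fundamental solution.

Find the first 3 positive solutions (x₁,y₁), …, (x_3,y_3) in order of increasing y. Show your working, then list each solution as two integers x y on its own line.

√34 = [5; 1,4,1,10, …], period ℓ=4 (even) → k=3
a_0=5:  p_0=5·1+0=5,  q_0=5·0+1=1
a_1=1:  p_1=1·5+1=6,  q_1=1·1+0=1
a_2=4:  p_2=4·6+5=29,  q_2=4·1+1=5
a_3=1:  p_3=1·29+6=35,  q_3=1·5+1=6
(x₁, y₁) = (35, 6);  35² − 34·6² = 1 ✓
(35+6√34)^2 = 2449 + 420√34
(35+6√34)^3 = 171395 + 29394√34

35 6
2449 420
171395 29394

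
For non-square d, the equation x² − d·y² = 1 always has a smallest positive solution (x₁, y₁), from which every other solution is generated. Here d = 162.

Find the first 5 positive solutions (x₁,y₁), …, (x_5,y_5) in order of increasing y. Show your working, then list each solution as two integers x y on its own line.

[12; 1,2,1,2,12,2,1,2,1,24] for √162; ℓ=10 ⇒ convergent index 9
k=0  a_k=12  p_k/q_k = 12/1
k=1  a_k=1  p_k/q_k = 13/1
…
k=3  a_k=1  p_k/q_k = 51/4
…
k=8  a_k=2  p_k/q_k = 14268/1121
k=9  a_k=1  p_k/q_k = 19601/1540
→ (19601, 1540).  Check: 19601²=384199201, 162·1540²=384199200, difference 1.
(19601+1540√162)^2 = 768398401 + 60371080√162
(19601+1540√162)^3 = 30122754096401 + 2366667076620√162
(19601+1540√162)^4 = 1180872205318713601 + 92778082677286160√162
(19601+1540√162)^5 = 46292552162781456490001 + 3637086394748304967700√162

19601 1540
768398401 60371080
30122754096401 2366667076620
1180872205318713601 92778082677286160
46292552162781456490001 3637086394748304967700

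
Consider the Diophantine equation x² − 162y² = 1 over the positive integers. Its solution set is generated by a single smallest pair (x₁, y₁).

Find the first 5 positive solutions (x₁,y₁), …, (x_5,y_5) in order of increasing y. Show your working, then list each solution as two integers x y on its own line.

√162 → a₀=12, period (1,2,1,2,12,2,1,2,1,24); ℓ=10 even so k=9
k=0  a_k=12  p_k/q_k = 12/1
k=1  a_k=1  p_k/q_k = 13/1
k=2  a_k=2  p_k/q_k = 38/3
k=3  a_k=1  p_k/q_k = 51/4
…
k=5  a_k=12  p_k/q_k = 1731/136
k=6  a_k=2  p_k/q_k = 3602/283
k=7  a_k=1  p_k/q_k = 5333/419
k=8  a_k=2  p_k/q_k = 14268/1121
k=9  a_k=1  p_k/q_k = 19601/1540
(x₁, y₁) = (19601, 1540);  19601² − 162·1540² = 1 ✓
(x_2, y_2) = (19601·19601 + 162·1540·1540, 19601·1540 + 1540·19601) = (768398401, 60371080)
(x_3, y_3) = (19601·768398401 + 162·1540·60371080, 19601·60371080 + 1540·768398401) = (30122754096401, 2366667076620)
(x_4, y_4) = (19601·30122754096401 + 162·1540·2366667076620, 19601·2366667076620 + 1540·30122754096401) = (1180872205318713601, 92778082677286160)
(x_5, y_5) = (19601·1180872205318713601 + 162·1540·92778082677286160, 19601·92778082677286160 + 1540·1180872205318713601) = (46292552162781456490001, 3637086394748304967700)

19601 1540
768398401 60371080
30122754096401 2366667076620
1180872205318713601 92778082677286160
46292552162781456490001 3637086394748304967700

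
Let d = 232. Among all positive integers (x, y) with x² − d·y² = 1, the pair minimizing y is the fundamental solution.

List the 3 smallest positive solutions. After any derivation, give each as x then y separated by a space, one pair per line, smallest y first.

√232 → a₀=15, period (4,3,7,3,4,30); ℓ=6 even so k=5
step 0: (15, 1)  from 15·(1,0) + (0,1)
…
step 4: (4539, 298)  from 3·(1447,95) + (198,13)
step 5: (19603, 1287)  from 4·(4539,298) + (1447,95)
(x₁, y₁) = (19603, 1287);  19603² − 232·1287² = 1 ✓
(x_2, y_2) = (19603·19603 + 232·1287·1287, 19603·1287 + 1287·19603) = (768555217, 50458122)
(x_3, y_3) = (19603·768555217 + 232·1287·50458122, 19603·50458122 + 1287·768555217) = (30131975818099, 1978261129845)

19603 1287
768555217 50458122
30131975818099 1978261129845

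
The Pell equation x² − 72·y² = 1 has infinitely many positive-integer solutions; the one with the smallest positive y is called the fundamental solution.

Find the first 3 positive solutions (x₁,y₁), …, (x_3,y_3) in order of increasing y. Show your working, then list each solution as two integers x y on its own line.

d=72: √d = [8; 2,16] (ℓ=2, even), read p_1/q_1
a_0=8:  p_0=8·1+0=8,  q_0=8·0+1=1
a_1=2:  p_1=2·8+1=17,  q_1=2·1+0=2
(x₁, y₁) = (17, 2);  17² − 72·2² = 1 ✓
n=2: (17,2)∘(17,2) = (17·17+72·2·2, 17·2+2·17) = (577,68)
n=3: (577,68)∘(17,2) = (17·577+72·2·68, 17·68+2·577) = (19601,2310)

17 2
577 68
19601 2310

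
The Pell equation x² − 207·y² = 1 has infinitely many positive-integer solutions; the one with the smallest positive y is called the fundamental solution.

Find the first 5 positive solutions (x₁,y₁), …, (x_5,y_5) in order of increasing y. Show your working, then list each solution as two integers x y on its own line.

1151 80
2649601 184160
6099380351 423936240
14040770918401 975901040320
32321848554778751 2246523770880400

d=207: √d = [14; 2,1,1,2,1,1,2,28] (ℓ=8, even), read p_7/q_7
k=0  a_k=14  p_k/q_k = 14/1
k=1  a_k=2  p_k/q_k = 29/2
k=2  a_k=1  p_k/q_k = 43/3
k=3  a_k=1  p_k/q_k = 72/5
k=4  a_k=2  p_k/q_k = 187/13
…
k=6  a_k=1  p_k/q_k = 446/31
k=7  a_k=2  p_k/q_k = 1151/80
(x₁, y₁) = (1151, 80);  1151² − 207·80² = 1 ✓
(1151+80√207)^2 = 2649601 + 184160√207
(1151+80√207)^3 = 6099380351 + 423936240√207
(1151+80√207)^4 = 14040770918401 + 975901040320√207
(1151+80√207)^5 = 32321848554778751 + 2246523770880400√207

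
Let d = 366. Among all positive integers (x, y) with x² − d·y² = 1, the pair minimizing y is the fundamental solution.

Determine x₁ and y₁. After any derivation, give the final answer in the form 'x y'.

[19; 7,1,1,1,2,12,2,1,1,1,7,38] for √366; ℓ=12 ⇒ convergent index 11
step 0: (19, 1)  from 19·(1,0) + (0,1)
…
step 3: (287, 15)  from 1·(153,8) + (134,7)
…
step 6: (14444, 755)  from 12·(1167,61) + (440,23)
…
step 9: (74554, 3897)  from 1·(44499,2326) + (30055,1571)
step 10: (119053, 6223)  from 1·(74554,3897) + (44499,2326)
step 11: (907925, 47458)  from 7·(119053,6223) + (74554,3897)
fundamental: x₁=907925, y₁=47458  (since 824327805625 − 366·2252261764 = 1)

907925 47458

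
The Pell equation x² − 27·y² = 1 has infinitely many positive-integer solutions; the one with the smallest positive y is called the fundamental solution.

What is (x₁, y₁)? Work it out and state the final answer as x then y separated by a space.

26 5

[5; 5,10] for √27; ℓ=2 ⇒ convergent index 1
k=0  a_k=5  p_k/q_k = 5/1
k=1  a_k=5  p_k/q_k = 26/5
fundamental: x₁=26, y₁=5  (since 676 − 27·25 = 1)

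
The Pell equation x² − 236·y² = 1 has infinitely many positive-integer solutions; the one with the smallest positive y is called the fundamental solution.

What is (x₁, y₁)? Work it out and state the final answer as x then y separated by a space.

561799 36570

√236 = [15; 2,1,3,5,1,6,1,5,3,1,2,30, …], period ℓ=12 (even) → k=11
step 0: (15, 1)  from 15·(1,0) + (0,1)
step 1: (31, 2)  from 2·(15,1) + (1,0)
…
step 3: (169, 11)  from 3·(46,3) + (31,2)
…
step 7: (8311, 541)  from 1·(7251,472) + (1060,69)
…
step 10: (203535, 13249)  from 1·(154729,10072) + (48806,3177)
step 11: (561799, 36570)  from 2·(203535,13249) + (154729,10072)
→ (561799, 36570).  Check: 561799²=315618116401, 236·36570²=315618116400, difference 1.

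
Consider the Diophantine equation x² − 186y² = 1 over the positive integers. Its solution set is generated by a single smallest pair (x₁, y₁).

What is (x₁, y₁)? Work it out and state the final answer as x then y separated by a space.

√186 = [13; 1,1,1,3,4,3,1,1,1,26, …], period ℓ=10 (even) → k=9
k=0  a_k=13  p_k/q_k = 13/1
…
k=2  a_k=1  p_k/q_k = 27/2
k=3  a_k=1  p_k/q_k = 41/3
k=4  a_k=3  p_k/q_k = 150/11
k=5  a_k=4  p_k/q_k = 641/47
k=6  a_k=3  p_k/q_k = 2073/152
k=7  a_k=1  p_k/q_k = 2714/199
k=8  a_k=1  p_k/q_k = 4787/351
k=9  a_k=1  p_k/q_k = 7501/550
→ (7501, 550).  Check: 7501²=56265001, 186·550²=56265000, difference 1.

7501 550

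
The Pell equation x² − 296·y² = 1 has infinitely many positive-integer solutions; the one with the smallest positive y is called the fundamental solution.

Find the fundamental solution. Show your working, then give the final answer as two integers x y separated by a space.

[17; 4,1,7,1,4,34] for √296; ℓ=6 ⇒ convergent index 5
i=0: a=17 ⇒ p=17, q=1
i=1: a=4 ⇒ p=69, q=4
…
i=3: a=7 ⇒ p=671, q=39
i=4: a=1 ⇒ p=757, q=44
i=5: a=4 ⇒ p=3699, q=215
→ (3699, 215).  Check: 3699²=13682601, 296·215²=13682600, difference 1.

3699 215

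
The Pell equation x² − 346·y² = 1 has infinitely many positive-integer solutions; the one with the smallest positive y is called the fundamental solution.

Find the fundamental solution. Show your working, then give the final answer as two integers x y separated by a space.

17299 930

√346 → a₀=18, period (1,1,1,1,36); ℓ=5 odd so k=9
step 0: (18, 1)  from 18·(1,0) + (0,1)
…
step 3: (56, 3)  from 1·(37,2) + (19,1)
step 4: (93, 5)  from 1·(56,3) + (37,2)
step 5: (3404, 183)  from 36·(93,5) + (56,3)
step 6: (3497, 188)  from 1·(3404,183) + (93,5)
step 7: (6901, 371)  from 1·(3497,188) + (3404,183)
step 8: (10398, 559)  from 1·(6901,371) + (3497,188)
step 9: (17299, 930)  from 1·(10398,559) + (6901,371)
fundamental: x₁=17299, y₁=930  (since 299255401 − 346·864900 = 1)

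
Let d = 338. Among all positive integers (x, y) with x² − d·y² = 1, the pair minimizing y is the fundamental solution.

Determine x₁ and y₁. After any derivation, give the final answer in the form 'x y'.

114243 6214

√338 → a₀=18, period (2,1,1,2,36); ℓ=5 odd so k=9
a_0=18:  p_0=18·1+0=18,  q_0=18·0+1=1
…
a_2=1:  p_2=1·37+18=55,  q_2=1·2+1=3
…
a_6=2:  p_6=2·8696+239=17631,  q_6=2·473+13=959
…
a_8=1:  p_8=1·26327+17631=43958,  q_8=1·1432+959=2391
a_9=2:  p_9=2·43958+26327=114243,  q_9=2·2391+1432=6214
fundamental: x₁=114243, y₁=6214  (since 13051463049 − 338·38613796 = 1)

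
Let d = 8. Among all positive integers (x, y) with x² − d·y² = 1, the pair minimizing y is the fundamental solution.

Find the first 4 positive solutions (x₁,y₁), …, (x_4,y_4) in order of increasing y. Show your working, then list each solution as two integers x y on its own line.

3 1
17 6
99 35
577 204

[2; 1,4] for √8; ℓ=2 ⇒ convergent index 1
step 0: (2, 1)  from 2·(1,0) + (0,1)
step 1: (3, 1)  from 1·(2,1) + (1,0)
(x₁, y₁) = (3, 1);  3² − 8·1² = 1 ✓
(x_2, y_2) = (3·3 + 8·1·1, 3·1 + 1·3) = (17, 6)
(x_3, y_3) = (3·17 + 8·1·6, 3·6 + 1·17) = (99, 35)
(x_4, y_4) = (3·99 + 8·1·35, 3·35 + 1·99) = (577, 204)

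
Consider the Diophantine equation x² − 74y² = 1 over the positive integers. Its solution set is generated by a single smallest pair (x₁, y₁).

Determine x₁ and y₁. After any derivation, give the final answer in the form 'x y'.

√74 = [8; 1,1,1,1,16, …], period ℓ=5 (odd) → k=9
step 0: (8, 1)  from 8·(1,0) + (0,1)
step 1: (9, 1)  from 1·(8,1) + (1,0)
…
step 8: (2228, 259)  from 1·(1471,171) + (757,88)
step 9: (3699, 430)  from 1·(2228,259) + (1471,171)
(x₁, y₁) = (3699, 430);  3699² − 74·430² = 1 ✓

3699 430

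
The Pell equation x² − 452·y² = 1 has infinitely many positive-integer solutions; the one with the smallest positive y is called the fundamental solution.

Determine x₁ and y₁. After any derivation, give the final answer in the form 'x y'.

1204353 56648

√452 = [21; 3,1,5,3,10,3,5,1,3,42, …], period ℓ=10 (even) → k=9
a_0=21:  p_0=21·1+0=21,  q_0=21·0+1=1
a_1=3:  p_1=3·21+1=64,  q_1=3·1+0=3
a_2=1:  p_2=1·64+21=85,  q_2=1·3+1=4
…
a_5=10:  p_5=10·1552+489=16009,  q_5=10·73+23=753
a_6=3:  p_6=3·16009+1552=49579,  q_6=3·753+73=2332
a_7=5:  p_7=5·49579+16009=263904,  q_7=5·2332+753=12413
a_8=1:  p_8=1·263904+49579=313483,  q_8=1·12413+2332=14745
a_9=3:  p_9=3·313483+263904=1204353,  q_9=3·14745+12413=56648
→ (1204353, 56648).  Check: 1204353²=1450466148609, 452·56648²=1450466148608, difference 1.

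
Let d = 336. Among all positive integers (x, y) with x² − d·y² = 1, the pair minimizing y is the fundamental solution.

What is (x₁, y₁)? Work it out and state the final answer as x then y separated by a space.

d=336: √d = [18; 3,36] (ℓ=2, even), read p_1/q_1
i=0: a=18 ⇒ p=18, q=1
i=1: a=3 ⇒ p=55, q=3
(x₁, y₁) = (55, 3);  55² − 336·3² = 1 ✓

55 3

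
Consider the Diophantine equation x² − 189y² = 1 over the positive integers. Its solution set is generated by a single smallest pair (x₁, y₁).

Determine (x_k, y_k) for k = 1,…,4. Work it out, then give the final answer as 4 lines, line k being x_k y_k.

[13; 1,2,1,26] for √189; ℓ=4 ⇒ convergent index 3
a_0=13:  p_0=13·1+0=13,  q_0=13·0+1=1
…
a_2=2:  p_2=2·14+13=41,  q_2=2·1+1=3
a_3=1:  p_3=1·41+14=55,  q_3=1·3+1=4
(x₁, y₁) = (55, 4);  55² − 189·4² = 1 ✓
(x_2, y_2) = (55·55 + 189·4·4, 55·4 + 4·55) = (6049, 440)
(x_3, y_3) = (55·6049 + 189·4·440, 55·440 + 4·6049) = (665335, 48396)
(x_4, y_4) = (55·665335 + 189·4·48396, 55·48396 + 4·665335) = (73180801, 5323120)

55 4
6049 440
665335 48396
73180801 5323120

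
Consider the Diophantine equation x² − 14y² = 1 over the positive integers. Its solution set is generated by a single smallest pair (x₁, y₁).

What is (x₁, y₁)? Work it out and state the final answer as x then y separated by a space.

[3; 1,2,1,6] for √14; ℓ=4 ⇒ convergent index 3
step 0: (3, 1)  from 3·(1,0) + (0,1)
step 1: (4, 1)  from 1·(3,1) + (1,0)
step 2: (11, 3)  from 2·(4,1) + (3,1)
step 3: (15, 4)  from 1·(11,3) + (4,1)
(x₁, y₁) = (15, 4);  15² − 14·4² = 1 ✓

15 4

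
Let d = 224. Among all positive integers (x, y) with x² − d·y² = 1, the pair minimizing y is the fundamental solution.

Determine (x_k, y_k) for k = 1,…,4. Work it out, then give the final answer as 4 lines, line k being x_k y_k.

15 1
449 30
13455 899
403201 26940

√224 = [14; 1,28, …], period ℓ=2 (even) → k=1
i=0: a=14 ⇒ p=14, q=1
i=1: a=1 ⇒ p=15, q=1
fundamental: x₁=15, y₁=1  (since 225 − 224·1 = 1)
n=2: (15,1)∘(15,1) = (15·15+224·1·1, 15·1+1·15) = (449,30)
n=3: (449,30)∘(15,1) = (15·449+224·1·30, 15·30+1·449) = (13455,899)
n=4: (13455,899)∘(15,1) = (15·13455+224·1·899, 15·899+1·13455) = (403201,26940)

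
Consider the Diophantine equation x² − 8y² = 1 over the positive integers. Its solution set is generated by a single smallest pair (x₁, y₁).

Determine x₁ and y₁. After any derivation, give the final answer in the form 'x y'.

√8 = [2; 1,4, …], period ℓ=2 (even) → k=1
step 0: (2, 1)  from 2·(1,0) + (0,1)
step 1: (3, 1)  from 1·(2,1) + (1,0)
→ (3, 1).  Check: 3²=9, 8·1²=8, difference 1.

3 1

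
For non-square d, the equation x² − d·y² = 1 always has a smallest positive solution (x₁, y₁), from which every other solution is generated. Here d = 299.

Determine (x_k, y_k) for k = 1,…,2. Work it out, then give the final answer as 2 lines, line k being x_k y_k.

[17; 3,2,3,34] for √299; ℓ=4 ⇒ convergent index 3
i=0: a=17 ⇒ p=17, q=1
…
i=2: a=2 ⇒ p=121, q=7
i=3: a=3 ⇒ p=415, q=24
→ (415, 24).  Check: 415²=172225, 299·24²=172224, difference 1.
n=2: (415,24)∘(415,24) = (415·415+299·24·24, 415·24+24·415) = (344449,19920)

415 24
344449 19920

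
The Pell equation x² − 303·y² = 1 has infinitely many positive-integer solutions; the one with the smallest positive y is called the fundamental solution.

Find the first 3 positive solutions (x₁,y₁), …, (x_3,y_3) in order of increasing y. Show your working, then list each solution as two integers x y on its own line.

√303 = [17; 2,2,5,2,2,34, …], period ℓ=6 (even) → k=5
k=0  a_k=17  p_k/q_k = 17/1
k=1  a_k=2  p_k/q_k = 35/2
k=2  a_k=2  p_k/q_k = 87/5
k=3  a_k=5  p_k/q_k = 470/27
k=4  a_k=2  p_k/q_k = 1027/59
k=5  a_k=2  p_k/q_k = 2524/145
→ (2524, 145).  Check: 2524²=6370576, 303·145²=6370575, difference 1.
(x_2, y_2) = (2524·2524 + 303·145·145, 2524·145 + 145·2524) = (12741151, 731960)
(x_3, y_3) = (2524·12741151 + 303·145·731960, 2524·731960 + 145·12741151) = (64317327724, 3694933935)

2524 145
12741151 731960
64317327724 3694933935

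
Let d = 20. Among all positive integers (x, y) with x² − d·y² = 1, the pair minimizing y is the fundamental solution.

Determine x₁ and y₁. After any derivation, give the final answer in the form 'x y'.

√20 → a₀=4, period (2,8); ℓ=2 even so k=1
k=0  a_k=4  p_k/q_k = 4/1
k=1  a_k=2  p_k/q_k = 9/2
fundamental: x₁=9, y₁=2  (since 81 − 20·4 = 1)

9 2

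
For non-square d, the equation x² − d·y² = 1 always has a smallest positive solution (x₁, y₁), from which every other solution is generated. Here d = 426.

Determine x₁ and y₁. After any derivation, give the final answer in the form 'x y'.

88751 4300

√426 → a₀=20, period (1,1,1,3,2,6,2,3,1,1,1,40); ℓ=12 even so k=11
k=0  a_k=20  p_k/q_k = 20/1
…
k=2  a_k=1  p_k/q_k = 41/2
…
k=6  a_k=6  p_k/q_k = 3323/161
k=7  a_k=2  p_k/q_k = 7162/347
…
k=9  a_k=1  p_k/q_k = 31971/1549
k=10  a_k=1  p_k/q_k = 56780/2751
k=11  a_k=1  p_k/q_k = 88751/4300
fundamental: x₁=88751, y₁=4300  (since 7876740001 − 426·18490000 = 1)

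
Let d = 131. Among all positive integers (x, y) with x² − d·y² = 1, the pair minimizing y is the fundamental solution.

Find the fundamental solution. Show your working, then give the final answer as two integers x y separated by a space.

[11; 2,4,11,4,2,22] for √131; ℓ=6 ⇒ convergent index 5
step 0: (11, 1)  from 11·(1,0) + (0,1)
…
step 4: (4727, 413)  from 4·(1156,101) + (103,9)
step 5: (10610, 927)  from 2·(4727,413) + (1156,101)
fundamental: x₁=10610, y₁=927  (since 112572100 − 131·859329 = 1)

10610 927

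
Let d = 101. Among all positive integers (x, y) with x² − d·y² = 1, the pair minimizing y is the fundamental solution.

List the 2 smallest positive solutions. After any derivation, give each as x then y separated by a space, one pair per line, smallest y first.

201 20
80801 8040

√101 → a₀=10, period (20); ℓ=1 odd so k=1
i=0: a=10 ⇒ p=10, q=1
i=1: a=20 ⇒ p=201, q=20
→ (201, 20).  Check: 201²=40401, 101·20²=40400, difference 1.
n=2: (201,20)∘(201,20) = (201·201+101·20·20, 201·20+20·201) = (80801,8040)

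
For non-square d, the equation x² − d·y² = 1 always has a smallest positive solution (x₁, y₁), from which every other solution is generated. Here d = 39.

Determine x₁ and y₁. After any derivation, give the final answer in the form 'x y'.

25 4

[6; 4,12] for √39; ℓ=2 ⇒ convergent index 1
step 0: (6, 1)  from 6·(1,0) + (0,1)
step 1: (25, 4)  from 4·(6,1) + (1,0)
(x₁, y₁) = (25, 4);  25² − 39·4² = 1 ✓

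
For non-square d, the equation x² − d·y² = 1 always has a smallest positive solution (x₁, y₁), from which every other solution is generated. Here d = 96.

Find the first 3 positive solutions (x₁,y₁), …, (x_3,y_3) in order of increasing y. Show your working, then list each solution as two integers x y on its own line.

[9; 1,3,1,18] for √96; ℓ=4 ⇒ convergent index 3
k=0  a_k=9  p_k/q_k = 9/1
…
k=2  a_k=3  p_k/q_k = 39/4
k=3  a_k=1  p_k/q_k = 49/5
→ (49, 5).  Check: 49²=2401, 96·5²=2400, difference 1.
(49+5√96)^2 = 4801 + 490√96
(49+5√96)^3 = 470449 + 48015√96

49 5
4801 490
470449 48015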